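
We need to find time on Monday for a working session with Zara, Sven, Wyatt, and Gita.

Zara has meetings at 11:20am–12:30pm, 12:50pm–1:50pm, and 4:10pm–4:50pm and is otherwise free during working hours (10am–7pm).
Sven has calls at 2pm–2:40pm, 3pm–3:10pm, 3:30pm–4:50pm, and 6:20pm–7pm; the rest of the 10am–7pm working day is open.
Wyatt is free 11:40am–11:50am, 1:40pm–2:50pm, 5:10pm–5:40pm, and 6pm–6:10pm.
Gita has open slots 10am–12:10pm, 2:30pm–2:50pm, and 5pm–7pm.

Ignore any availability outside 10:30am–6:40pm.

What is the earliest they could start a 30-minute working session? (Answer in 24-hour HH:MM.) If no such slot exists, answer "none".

Zara free within 10:00–19:00: 10:00–11:20, 12:30–12:50, 13:50–16:10, 16:50–19:00.
Sven free within 10:00–19:00: 10:00–14:00, 14:40–15:00, 15:10–15:30, 16:50–18:20.
Zara ∩ Sven: 10:00–11:20, 12:30–12:50, 13:50–14:00, 14:40–15:00, 15:10–15:30, 16:50–18:20.
Zara ∩ Sven ∩ Wyatt: 13:50–14:00, 14:40–14:50, 17:10–17:40, 18:00–18:10.
Zara ∩ Sven ∩ Wyatt ∩ Gita: 14:40–14:50, 17:10–17:40, 18:00–18:10.
Restricted to 10:30–18:40: 14:40–14:50, 17:10–17:40, 18:00–18:10.
Windows ≥ 30 min: 17:10–17:40.
Earliest such window starts at 17:10.

17:10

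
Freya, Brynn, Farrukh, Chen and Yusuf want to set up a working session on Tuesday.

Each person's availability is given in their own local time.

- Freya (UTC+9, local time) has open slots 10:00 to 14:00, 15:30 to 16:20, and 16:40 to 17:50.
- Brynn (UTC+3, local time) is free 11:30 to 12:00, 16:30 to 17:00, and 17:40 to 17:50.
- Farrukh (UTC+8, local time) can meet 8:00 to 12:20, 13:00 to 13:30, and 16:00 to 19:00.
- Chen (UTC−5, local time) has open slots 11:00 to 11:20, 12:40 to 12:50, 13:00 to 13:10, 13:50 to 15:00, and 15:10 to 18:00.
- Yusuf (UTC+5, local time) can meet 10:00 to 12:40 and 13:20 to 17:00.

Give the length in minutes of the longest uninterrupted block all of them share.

Freya → UTC: 01:00–05:00, 06:30–07:20, 07:40–08:50.
Brynn → UTC: 08:30–09:00, 13:30–14:00, 14:40–14:50.
Farrukh → UTC: 00:00–04:20, 05:00–05:30, 08:00–11:00.
Chen → UTC: 16:00–16:20, 17:40–17:50, 18:00–18:10, 18:50–20:00, 20:10–23:00.
Yusuf → UTC: 05:00–07:40, 08:20–12:00.
Freya ∩ Brynn: 08:30–08:50.
Freya ∩ Brynn ∩ Farrukh: 08:30–08:50.
Freya ∩ Brynn ∩ Farrukh ∩ Chen: (none).
Freya ∩ Brynn ∩ Farrukh ∩ Chen ∩ Yusuf: (none).
No common window.

0 minutes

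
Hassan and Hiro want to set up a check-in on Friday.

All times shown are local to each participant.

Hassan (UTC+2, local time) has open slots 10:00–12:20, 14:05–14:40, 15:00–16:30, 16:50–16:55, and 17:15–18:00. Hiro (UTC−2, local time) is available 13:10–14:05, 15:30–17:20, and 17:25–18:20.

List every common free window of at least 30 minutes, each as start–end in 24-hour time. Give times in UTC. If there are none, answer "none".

15:15–16:00

Hassan → UTC: 08:00–10:20, 12:05–12:40, 13:00–14:30, 14:50–14:55, 15:15–16:00.
Hiro → UTC: 15:10–16:05, 17:30–19:20, 19:25–20:20.
Hassan ∩ Hiro: 15:15–16:00.
Windows ≥ 30 min: 15:15–16:00.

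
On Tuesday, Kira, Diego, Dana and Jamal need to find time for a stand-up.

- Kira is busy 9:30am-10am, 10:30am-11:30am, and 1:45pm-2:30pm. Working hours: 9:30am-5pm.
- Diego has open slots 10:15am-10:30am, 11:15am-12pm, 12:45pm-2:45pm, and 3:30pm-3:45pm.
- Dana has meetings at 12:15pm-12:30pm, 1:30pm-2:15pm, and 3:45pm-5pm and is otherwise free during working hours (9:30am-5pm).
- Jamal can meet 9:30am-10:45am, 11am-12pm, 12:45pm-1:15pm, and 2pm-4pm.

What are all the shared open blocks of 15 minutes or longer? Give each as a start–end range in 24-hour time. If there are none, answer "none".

10:15–10:30, 11:30–12:00, 12:45–13:15, 14:30–14:45, 15:30–15:45

Kira free within 09:30–17:00: 10:00–10:30, 11:30–13:45, 14:30–17:00.
Dana free within 09:30–17:00: 09:30–12:15, 12:30–13:30, 14:15–15:45.
Kira ∩ Diego: 10:15–10:30, 11:30–12:00, 12:45–13:45, 14:30–14:45, 15:30–15:45.
Kira ∩ Diego ∩ Dana: 10:15–10:30, 11:30–12:00, 12:45–13:30, 14:30–14:45, 15:30–15:45.
Kira ∩ Diego ∩ Dana ∩ Jamal: 10:15–10:30, 11:30–12:00, 12:45–13:15, 14:30–14:45, 15:30–15:45.
Windows ≥ 15 min: 10:15–10:30, 11:30–12:00, 12:45–13:15, 14:30–14:45, 15:30–15:45.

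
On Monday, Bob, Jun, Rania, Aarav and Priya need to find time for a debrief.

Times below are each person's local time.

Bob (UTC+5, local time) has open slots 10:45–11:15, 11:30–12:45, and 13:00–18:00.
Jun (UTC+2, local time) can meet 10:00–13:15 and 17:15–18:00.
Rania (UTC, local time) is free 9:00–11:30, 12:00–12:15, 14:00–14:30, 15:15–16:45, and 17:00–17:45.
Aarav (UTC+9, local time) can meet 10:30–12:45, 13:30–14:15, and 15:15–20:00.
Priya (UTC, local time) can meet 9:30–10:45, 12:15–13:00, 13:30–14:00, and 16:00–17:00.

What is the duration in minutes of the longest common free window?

Bob → UTC: 05:45–06:15, 06:30–07:45, 08:00–13:00.
Jun → UTC: 08:00–11:15, 15:15–16:00.
Rania → UTC: 09:00–11:30, 12:00–12:15, 14:00–14:30, 15:15–16:45, 17:00–17:45.
Aarav → UTC: 01:30–03:45, 04:30–05:15, 06:15–11:00.
Priya → UTC: 09:30–10:45, 12:15–13:00, 13:30–14:00, 16:00–17:00.
Bob ∩ Jun: 08:00–11:15.
Bob ∩ Jun ∩ Rania: 09:00–11:15.
Bob ∩ Jun ∩ Rania ∩ Aarav: 09:00–11:00.
Bob ∩ Jun ∩ Rania ∩ Aarav ∩ Priya: 09:30–10:45.
Single common window of 75 minutes.

75 minutes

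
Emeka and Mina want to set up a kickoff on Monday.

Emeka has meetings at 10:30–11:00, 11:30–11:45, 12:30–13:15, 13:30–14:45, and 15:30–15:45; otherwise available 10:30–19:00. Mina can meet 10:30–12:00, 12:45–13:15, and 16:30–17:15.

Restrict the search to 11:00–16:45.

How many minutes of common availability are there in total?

Emeka free within 10:30–19:00: 11:00–11:30, 11:45–12:30, 13:15–13:30, 14:45–15:30, 15:45–19:00.
Emeka ∩ Mina: 11:00–11:30, 11:45–12:00, 16:30–17:15.
Restricted to 11:00–16:45: 11:00–11:30, 11:45–12:00, 16:30–16:45.
Total common minutes: 30 + 15 + 15 = 60.

60 minutes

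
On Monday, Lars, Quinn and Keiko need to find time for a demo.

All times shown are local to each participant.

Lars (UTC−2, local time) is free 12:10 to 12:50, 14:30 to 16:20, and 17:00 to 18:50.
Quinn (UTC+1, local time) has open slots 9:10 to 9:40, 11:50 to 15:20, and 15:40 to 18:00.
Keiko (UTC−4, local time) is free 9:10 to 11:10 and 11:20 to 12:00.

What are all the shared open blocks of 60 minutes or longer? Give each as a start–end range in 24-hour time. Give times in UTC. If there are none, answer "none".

Lars → UTC: 14:10–14:50, 16:30–18:20, 19:00–20:50.
Quinn → UTC: 08:10–08:40, 10:50–14:20, 14:40–17:00.
Keiko → UTC: 13:10–15:10, 15:20–16:00.
Lars ∩ Quinn: 14:10–14:20, 14:40–14:50, 16:30–17:00.
Lars ∩ Quinn ∩ Keiko: 14:10–14:20, 14:40–14:50.
Windows ≥ 60 min: (none).

none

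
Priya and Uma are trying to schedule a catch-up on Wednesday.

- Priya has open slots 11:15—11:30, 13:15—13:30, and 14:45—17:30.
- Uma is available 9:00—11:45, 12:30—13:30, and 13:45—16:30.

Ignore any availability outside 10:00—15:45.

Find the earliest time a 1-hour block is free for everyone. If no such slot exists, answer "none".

Priya ∩ Uma: 11:15–11:30, 13:15–13:30, 14:45–16:30.
Restricted to 10:00–15:45: 11:15–11:30, 13:15–13:30, 14:45–15:45.
Windows ≥ 60 min: 14:45–15:45.
Earliest such window starts at 14:45.

14:45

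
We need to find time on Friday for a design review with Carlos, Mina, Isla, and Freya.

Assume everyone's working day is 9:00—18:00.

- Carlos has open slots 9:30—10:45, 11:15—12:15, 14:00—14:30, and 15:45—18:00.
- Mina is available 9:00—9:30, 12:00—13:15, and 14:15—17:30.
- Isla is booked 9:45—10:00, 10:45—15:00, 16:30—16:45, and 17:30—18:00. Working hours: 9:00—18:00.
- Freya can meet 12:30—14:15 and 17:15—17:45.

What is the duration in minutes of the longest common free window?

15 minutes

Isla free within 09:00–18:00: 09:00–09:45, 10:00–10:45, 15:00–16:30, 16:45–17:30.
Carlos ∩ Mina: 12:00–12:15, 14:15–14:30, 15:45–17:30.
Carlos ∩ Mina ∩ Isla: 15:45–16:30, 16:45–17:30.
Carlos ∩ Mina ∩ Isla ∩ Freya: 17:15–17:30.
Single common window of 15 minutes.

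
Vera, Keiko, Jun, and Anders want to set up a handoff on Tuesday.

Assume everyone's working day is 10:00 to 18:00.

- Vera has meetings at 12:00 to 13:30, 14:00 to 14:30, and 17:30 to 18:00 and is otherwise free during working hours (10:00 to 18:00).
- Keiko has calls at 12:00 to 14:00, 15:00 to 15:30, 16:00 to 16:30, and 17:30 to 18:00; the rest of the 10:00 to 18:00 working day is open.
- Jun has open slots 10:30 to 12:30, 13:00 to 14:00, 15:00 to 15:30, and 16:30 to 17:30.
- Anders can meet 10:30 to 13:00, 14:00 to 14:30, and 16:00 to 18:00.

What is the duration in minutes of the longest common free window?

Vera free within 10:00–18:00: 10:00–12:00, 13:30–14:00, 14:30–17:30.
Keiko free within 10:00–18:00: 10:00–12:00, 14:00–15:00, 15:30–16:00, 16:30–17:30.
Vera ∩ Keiko: 10:00–12:00, 14:30–15:00, 15:30–16:00, 16:30–17:30.
Vera ∩ Keiko ∩ Jun: 10:30–12:00, 16:30–17:30.
Vera ∩ Keiko ∩ Jun ∩ Anders: 10:30–12:00, 16:30–17:30.
Common window lengths: 90, 60 min; longest is 90.

90 minutes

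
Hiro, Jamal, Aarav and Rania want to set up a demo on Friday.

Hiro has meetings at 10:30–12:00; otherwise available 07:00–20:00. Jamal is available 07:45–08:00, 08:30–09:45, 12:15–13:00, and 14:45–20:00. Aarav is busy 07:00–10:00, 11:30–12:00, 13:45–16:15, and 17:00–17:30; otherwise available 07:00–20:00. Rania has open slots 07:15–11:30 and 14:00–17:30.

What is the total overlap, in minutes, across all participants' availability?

45 minutes

Hiro free within 07:00–20:00: 07:00–10:30, 12:00–20:00.
Aarav free within 07:00–20:00: 10:00–11:30, 12:00–13:45, 16:15–17:00, 17:30–20:00.
Hiro ∩ Jamal: 07:45–08:00, 08:30–09:45, 12:15–13:00, 14:45–20:00.
Hiro ∩ Jamal ∩ Aarav: 12:15–13:00, 16:15–17:00, 17:30–20:00.
Hiro ∩ Jamal ∩ Aarav ∩ Rania: 16:15–17:00.
Total common minutes: 45.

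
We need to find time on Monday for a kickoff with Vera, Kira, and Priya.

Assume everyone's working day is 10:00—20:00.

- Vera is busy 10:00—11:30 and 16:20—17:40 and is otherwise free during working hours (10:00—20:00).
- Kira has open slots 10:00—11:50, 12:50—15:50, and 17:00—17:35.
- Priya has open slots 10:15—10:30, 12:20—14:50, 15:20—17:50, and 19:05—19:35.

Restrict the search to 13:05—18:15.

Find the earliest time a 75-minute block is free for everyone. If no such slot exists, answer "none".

13:05

Vera free within 10:00–20:00: 11:30–16:20, 17:40–20:00.
Vera ∩ Kira: 11:30–11:50, 12:50–15:50.
Vera ∩ Kira ∩ Priya: 12:50–14:50, 15:20–15:50.
Restricted to 13:05–18:15: 13:05–14:50, 15:20–15:50.
Windows ≥ 75 min: 13:05–14:50.
Earliest such window starts at 13:05.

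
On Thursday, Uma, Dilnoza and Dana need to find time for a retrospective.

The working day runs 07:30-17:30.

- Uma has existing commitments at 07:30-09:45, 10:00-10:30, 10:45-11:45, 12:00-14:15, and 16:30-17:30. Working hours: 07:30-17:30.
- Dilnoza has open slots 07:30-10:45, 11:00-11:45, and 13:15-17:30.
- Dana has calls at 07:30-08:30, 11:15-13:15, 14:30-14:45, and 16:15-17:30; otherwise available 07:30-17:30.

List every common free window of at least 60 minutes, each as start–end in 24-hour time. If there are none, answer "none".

Uma free within 07:30–17:30: 09:45–10:00, 10:30–10:45, 11:45–12:00, 14:15–16:30.
Dana free within 07:30–17:30: 08:30–11:15, 13:15–14:30, 14:45–16:15.
Uma ∩ Dilnoza: 09:45–10:00, 10:30–10:45, 14:15–16:30.
Uma ∩ Dilnoza ∩ Dana: 09:45–10:00, 10:30–10:45, 14:15–14:30, 14:45–16:15.
Windows ≥ 60 min: 14:45–16:15.

14:45–16:15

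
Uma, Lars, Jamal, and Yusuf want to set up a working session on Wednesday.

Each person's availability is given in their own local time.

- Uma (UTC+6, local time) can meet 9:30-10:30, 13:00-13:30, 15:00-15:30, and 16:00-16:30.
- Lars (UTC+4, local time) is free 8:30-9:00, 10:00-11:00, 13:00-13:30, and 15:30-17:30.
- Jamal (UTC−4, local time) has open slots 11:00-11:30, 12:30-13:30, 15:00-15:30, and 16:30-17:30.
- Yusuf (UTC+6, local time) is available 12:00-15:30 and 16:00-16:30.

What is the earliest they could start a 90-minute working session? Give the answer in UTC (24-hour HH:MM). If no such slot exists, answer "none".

none

Uma → UTC: 03:30–04:30, 07:00–07:30, 09:00–09:30, 10:00–10:30.
Lars → UTC: 04:30–05:00, 06:00–07:00, 09:00–09:30, 11:30–13:30.
Jamal → UTC: 15:00–15:30, 16:30–17:30, 19:00–19:30, 20:30–21:30.
Yusuf → UTC: 06:00–09:30, 10:00–10:30.
Uma ∩ Lars: 09:00–09:30.
Uma ∩ Lars ∩ Jamal: (none).
Uma ∩ Lars ∩ Jamal ∩ Yusuf: (none).
Windows ≥ 90 min: (none).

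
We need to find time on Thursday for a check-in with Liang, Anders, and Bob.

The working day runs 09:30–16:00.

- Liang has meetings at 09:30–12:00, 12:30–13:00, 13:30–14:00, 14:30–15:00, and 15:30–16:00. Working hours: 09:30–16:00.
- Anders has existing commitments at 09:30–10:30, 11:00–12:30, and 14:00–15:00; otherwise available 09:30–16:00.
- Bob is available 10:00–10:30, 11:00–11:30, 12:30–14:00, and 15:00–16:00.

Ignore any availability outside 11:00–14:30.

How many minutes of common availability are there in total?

30 minutes

Liang free within 09:30–16:00: 12:00–12:30, 13:00–13:30, 14:00–14:30, 15:00–15:30.
Anders free within 09:30–16:00: 10:30–11:00, 12:30–14:00, 15:00–16:00.
Liang ∩ Anders: 13:00–13:30, 15:00–15:30.
Liang ∩ Anders ∩ Bob: 13:00–13:30, 15:00–15:30.
Restricted to 11:00–14:30: 13:00–13:30.
Total common minutes: 30.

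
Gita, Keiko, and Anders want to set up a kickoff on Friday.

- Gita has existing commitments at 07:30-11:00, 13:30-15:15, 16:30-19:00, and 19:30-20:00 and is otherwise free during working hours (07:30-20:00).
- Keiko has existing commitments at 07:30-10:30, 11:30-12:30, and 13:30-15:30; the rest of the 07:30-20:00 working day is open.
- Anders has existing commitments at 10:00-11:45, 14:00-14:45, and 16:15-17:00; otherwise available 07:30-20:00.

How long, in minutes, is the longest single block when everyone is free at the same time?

60 minutes

Gita free within 07:30–20:00: 11:00–13:30, 15:15–16:30, 19:00–19:30.
Keiko free within 07:30–20:00: 10:30–11:30, 12:30–13:30, 15:30–20:00.
Anders free within 07:30–20:00: 07:30–10:00, 11:45–14:00, 14:45–16:15, 17:00–20:00.
Gita ∩ Keiko: 11:00–11:30, 12:30–13:30, 15:30–16:30, 19:00–19:30.
Gita ∩ Keiko ∩ Anders: 12:30–13:30, 15:30–16:15, 19:00–19:30.
Common window lengths: 60, 45, 30 min; longest is 60.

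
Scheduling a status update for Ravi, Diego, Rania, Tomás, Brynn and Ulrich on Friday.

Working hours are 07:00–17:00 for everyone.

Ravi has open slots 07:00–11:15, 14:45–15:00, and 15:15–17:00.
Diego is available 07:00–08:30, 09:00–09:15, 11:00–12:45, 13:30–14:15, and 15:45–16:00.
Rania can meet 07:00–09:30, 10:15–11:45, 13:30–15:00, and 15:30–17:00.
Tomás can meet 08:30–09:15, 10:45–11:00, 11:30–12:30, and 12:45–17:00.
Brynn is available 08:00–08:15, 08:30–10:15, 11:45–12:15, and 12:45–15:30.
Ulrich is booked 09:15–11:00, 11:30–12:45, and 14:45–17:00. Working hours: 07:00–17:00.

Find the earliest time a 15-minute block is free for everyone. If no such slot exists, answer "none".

Ulrich free within 07:00–17:00: 07:00–09:15, 11:00–11:30, 12:45–14:45.
Ravi ∩ Diego: 07:00–08:30, 09:00–09:15, 11:00–11:15, 15:45–16:00.
Ravi ∩ Diego ∩ Rania: 07:00–08:30, 09:00–09:15, 11:00–11:15, 15:45–16:00.
Ravi ∩ Diego ∩ Rania ∩ Tomás: 09:00–09:15, 15:45–16:00.
Ravi ∩ Diego ∩ Rania ∩ Tomás ∩ Brynn: 09:00–09:15.
Ravi ∩ Diego ∩ Rania ∩ Tomás ∩ Brynn ∩ Ulrich: 09:00–09:15.
Windows ≥ 15 min: 09:00–09:15.
Earliest such window starts at 09:00.

09:00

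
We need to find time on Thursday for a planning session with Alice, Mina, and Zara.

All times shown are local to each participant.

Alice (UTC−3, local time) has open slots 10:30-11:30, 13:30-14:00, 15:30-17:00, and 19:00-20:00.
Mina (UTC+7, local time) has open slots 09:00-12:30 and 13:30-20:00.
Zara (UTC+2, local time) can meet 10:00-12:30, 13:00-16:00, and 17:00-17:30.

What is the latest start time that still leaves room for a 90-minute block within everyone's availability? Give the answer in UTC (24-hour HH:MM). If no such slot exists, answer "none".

Alice → UTC: 13:30–14:30, 16:30–17:00, 18:30–20:00, 22:00–23:00.
Mina → UTC: 02:00–05:30, 06:30–13:00.
Zara → UTC: 08:00–10:30, 11:00–14:00, 15:00–15:30.
Alice ∩ Mina: (none).
Alice ∩ Mina ∩ Zara: (none).
Windows ≥ 90 min: (none).

none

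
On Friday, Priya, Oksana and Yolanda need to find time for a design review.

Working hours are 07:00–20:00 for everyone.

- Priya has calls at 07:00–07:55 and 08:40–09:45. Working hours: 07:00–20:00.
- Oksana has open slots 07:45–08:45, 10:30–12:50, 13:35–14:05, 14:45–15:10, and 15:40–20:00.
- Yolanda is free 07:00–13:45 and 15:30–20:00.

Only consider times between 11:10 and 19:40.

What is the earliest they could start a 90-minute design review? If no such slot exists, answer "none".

11:10

Priya free within 07:00–20:00: 07:55–08:40, 09:45–20:00.
Priya ∩ Oksana: 07:55–08:40, 10:30–12:50, 13:35–14:05, 14:45–15:10, 15:40–20:00.
Priya ∩ Oksana ∩ Yolanda: 07:55–08:40, 10:30–12:50, 13:35–13:45, 15:40–20:00.
Restricted to 11:10–19:40: 11:10–12:50, 13:35–13:45, 15:40–19:40.
Windows ≥ 90 min: 11:10–12:50, 15:40–19:40.
Earliest such window starts at 11:10.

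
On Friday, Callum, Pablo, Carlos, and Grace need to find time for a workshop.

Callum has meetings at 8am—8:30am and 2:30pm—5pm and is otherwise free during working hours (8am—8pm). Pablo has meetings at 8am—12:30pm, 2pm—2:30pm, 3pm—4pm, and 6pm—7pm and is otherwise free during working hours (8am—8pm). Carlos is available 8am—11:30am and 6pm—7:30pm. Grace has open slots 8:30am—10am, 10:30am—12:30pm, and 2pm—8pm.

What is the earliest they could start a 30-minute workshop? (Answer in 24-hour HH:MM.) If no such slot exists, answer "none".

19:00

Callum free within 08:00–20:00: 08:30–14:30, 17:00–20:00.
Pablo free within 08:00–20:00: 12:30–14:00, 14:30–15:00, 16:00–18:00, 19:00–20:00.
Callum ∩ Pablo: 12:30–14:00, 17:00–18:00, 19:00–20:00.
Callum ∩ Pablo ∩ Carlos: 19:00–19:30.
Callum ∩ Pablo ∩ Carlos ∩ Grace: 19:00–19:30.
Windows ≥ 30 min: 19:00–19:30.
Earliest such window starts at 19:00.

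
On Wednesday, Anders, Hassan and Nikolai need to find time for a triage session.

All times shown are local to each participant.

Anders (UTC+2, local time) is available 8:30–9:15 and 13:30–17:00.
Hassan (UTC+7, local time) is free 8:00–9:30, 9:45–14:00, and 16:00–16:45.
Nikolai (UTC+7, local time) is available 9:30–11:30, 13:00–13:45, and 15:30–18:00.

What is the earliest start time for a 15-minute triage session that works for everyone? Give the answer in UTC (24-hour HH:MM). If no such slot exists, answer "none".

Anders → UTC: 06:30–07:15, 11:30–15:00.
Hassan → UTC: 01:00–02:30, 02:45–07:00, 09:00–09:45.
Nikolai → UTC: 02:30–04:30, 06:00–06:45, 08:30–11:00.
Anders ∩ Hassan: 06:30–07:00.
Anders ∩ Hassan ∩ Nikolai: 06:30–06:45.
Windows ≥ 15 min: 06:30–06:45.
Earliest such window starts at 06:30.

06:30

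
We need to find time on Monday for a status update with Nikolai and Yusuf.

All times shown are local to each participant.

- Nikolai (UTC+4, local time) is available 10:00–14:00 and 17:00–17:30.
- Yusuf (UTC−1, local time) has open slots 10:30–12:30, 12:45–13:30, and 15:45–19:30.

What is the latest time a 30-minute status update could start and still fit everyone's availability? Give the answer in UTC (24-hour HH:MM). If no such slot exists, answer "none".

Nikolai → UTC: 06:00–10:00, 13:00–13:30.
Yusuf → UTC: 11:30–13:30, 13:45–14:30, 16:45–20:30.
Nikolai ∩ Yusuf: 13:00–13:30.
Windows ≥ 30 min: 13:00–13:30.
Latest start in the last window 13:00–13:30 is 13:30 − 30 min = 13:00.

13:00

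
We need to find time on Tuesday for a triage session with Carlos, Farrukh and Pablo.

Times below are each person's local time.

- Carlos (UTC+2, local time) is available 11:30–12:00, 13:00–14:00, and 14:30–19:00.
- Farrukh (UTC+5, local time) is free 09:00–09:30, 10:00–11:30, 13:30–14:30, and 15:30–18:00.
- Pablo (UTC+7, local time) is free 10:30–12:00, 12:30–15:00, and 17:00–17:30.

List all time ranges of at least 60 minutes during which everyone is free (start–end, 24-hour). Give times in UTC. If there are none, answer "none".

none

Carlos → UTC: 09:30–10:00, 11:00–12:00, 12:30–17:00.
Farrukh → UTC: 04:00–04:30, 05:00–06:30, 08:30–09:30, 10:30–13:00.
Pablo → UTC: 03:30–05:00, 05:30–08:00, 10:00–10:30.
Carlos ∩ Farrukh: 11:00–12:00, 12:30–13:00.
Carlos ∩ Farrukh ∩ Pablo: (none).
Windows ≥ 60 min: (none).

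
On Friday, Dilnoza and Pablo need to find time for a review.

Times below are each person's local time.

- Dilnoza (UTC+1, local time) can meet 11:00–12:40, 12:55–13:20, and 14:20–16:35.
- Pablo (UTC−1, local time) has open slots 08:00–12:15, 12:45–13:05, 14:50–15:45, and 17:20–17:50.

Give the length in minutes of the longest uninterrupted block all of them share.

Dilnoza → UTC: 10:00–11:40, 11:55–12:20, 13:20–15:35.
Pablo → UTC: 09:00–13:15, 13:45–14:05, 15:50–16:45, 18:20–18:50.
Dilnoza ∩ Pablo: 10:00–11:40, 11:55–12:20, 13:45–14:05.
Common window lengths: 100, 25, 20 min; longest is 100.

100 minutes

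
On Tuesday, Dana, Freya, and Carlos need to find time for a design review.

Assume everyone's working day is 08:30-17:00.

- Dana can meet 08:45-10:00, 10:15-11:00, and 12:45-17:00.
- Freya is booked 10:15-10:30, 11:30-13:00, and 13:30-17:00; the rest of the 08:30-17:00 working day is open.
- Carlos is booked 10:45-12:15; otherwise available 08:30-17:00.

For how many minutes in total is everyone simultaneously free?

Freya free within 08:30–17:00: 08:30–10:15, 10:30–11:30, 13:00–13:30.
Carlos free within 08:30–17:00: 08:30–10:45, 12:15–17:00.
Dana ∩ Freya: 08:45–10:00, 10:30–11:00, 13:00–13:30.
Dana ∩ Freya ∩ Carlos: 08:45–10:00, 10:30–10:45, 13:00–13:30.
Total common minutes: 75 + 15 + 30 = 120.

120 minutes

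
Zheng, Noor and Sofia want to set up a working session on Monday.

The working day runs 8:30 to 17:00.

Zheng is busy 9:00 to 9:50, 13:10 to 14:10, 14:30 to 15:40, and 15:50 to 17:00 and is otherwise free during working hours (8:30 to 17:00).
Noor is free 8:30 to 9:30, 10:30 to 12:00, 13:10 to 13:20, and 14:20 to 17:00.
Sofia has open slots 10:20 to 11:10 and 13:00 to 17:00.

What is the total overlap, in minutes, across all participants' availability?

Zheng free within 08:30–17:00: 08:30–09:00, 09:50–13:10, 14:10–14:30, 15:40–15:50.
Zheng ∩ Noor: 08:30–09:00, 10:30–12:00, 14:20–14:30, 15:40–15:50.
Zheng ∩ Noor ∩ Sofia: 10:30–11:10, 14:20–14:30, 15:40–15:50.
Total common minutes: 40 + 10 + 10 = 60.

60 minutes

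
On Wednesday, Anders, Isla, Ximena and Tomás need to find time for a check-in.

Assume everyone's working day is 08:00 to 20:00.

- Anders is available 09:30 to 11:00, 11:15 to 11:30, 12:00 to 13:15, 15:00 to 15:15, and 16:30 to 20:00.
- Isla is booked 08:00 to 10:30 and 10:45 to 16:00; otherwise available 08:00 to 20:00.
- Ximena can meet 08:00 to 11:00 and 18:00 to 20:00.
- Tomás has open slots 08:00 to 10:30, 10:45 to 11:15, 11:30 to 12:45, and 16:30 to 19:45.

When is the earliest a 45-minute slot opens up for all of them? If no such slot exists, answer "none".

18:00

Isla free within 08:00–20:00: 10:30–10:45, 16:00–20:00.
Anders ∩ Isla: 10:30–10:45, 16:30–20:00.
Anders ∩ Isla ∩ Ximena: 10:30–10:45, 18:00–20:00.
Anders ∩ Isla ∩ Ximena ∩ Tomás: 18:00–19:45.
Windows ≥ 45 min: 18:00–19:45.
Earliest such window starts at 18:00.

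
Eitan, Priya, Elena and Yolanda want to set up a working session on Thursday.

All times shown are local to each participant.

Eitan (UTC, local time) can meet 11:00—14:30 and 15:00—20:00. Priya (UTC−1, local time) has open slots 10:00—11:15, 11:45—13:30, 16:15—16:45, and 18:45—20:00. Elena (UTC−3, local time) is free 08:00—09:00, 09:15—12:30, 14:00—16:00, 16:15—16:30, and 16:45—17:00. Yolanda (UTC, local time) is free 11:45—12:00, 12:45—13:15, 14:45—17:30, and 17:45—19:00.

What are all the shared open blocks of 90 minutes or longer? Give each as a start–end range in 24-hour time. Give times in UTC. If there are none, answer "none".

Eitan → UTC: 11:00–14:30, 15:00–20:00.
Priya → UTC: 11:00–12:15, 12:45–14:30, 17:15–17:45, 19:45–21:00.
Elena → UTC: 11:00–12:00, 12:15–15:30, 17:00–19:00, 19:15–19:30, 19:45–20:00.
Yolanda → UTC: 11:45–12:00, 12:45–13:15, 14:45–17:30, 17:45–19:00.
Eitan ∩ Priya: 11:00–12:15, 12:45–14:30, 17:15–17:45, 19:45–20:00.
Eitan ∩ Priya ∩ Elena: 11:00–12:00, 12:45–14:30, 17:15–17:45, 19:45–20:00.
Eitan ∩ Priya ∩ Elena ∩ Yolanda: 11:45–12:00, 12:45–13:15, 17:15–17:30.
Windows ≥ 90 min: (none).

none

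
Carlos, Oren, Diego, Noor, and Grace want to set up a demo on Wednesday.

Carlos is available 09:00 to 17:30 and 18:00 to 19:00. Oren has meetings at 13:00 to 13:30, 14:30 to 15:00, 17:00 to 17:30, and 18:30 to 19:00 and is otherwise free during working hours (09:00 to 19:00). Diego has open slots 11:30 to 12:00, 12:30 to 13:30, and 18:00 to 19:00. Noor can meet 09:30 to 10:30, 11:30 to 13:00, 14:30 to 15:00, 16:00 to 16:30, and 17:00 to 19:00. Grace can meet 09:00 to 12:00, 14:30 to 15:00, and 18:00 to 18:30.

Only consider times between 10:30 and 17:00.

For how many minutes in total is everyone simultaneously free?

30 minutes

Oren free within 09:00–19:00: 09:00–13:00, 13:30–14:30, 15:00–17:00, 17:30–18:30.
Carlos ∩ Oren: 09:00–13:00, 13:30–14:30, 15:00–17:00, 18:00–18:30.
Carlos ∩ Oren ∩ Diego: 11:30–12:00, 12:30–13:00, 18:00–18:30.
Carlos ∩ Oren ∩ Diego ∩ Noor: 11:30–12:00, 12:30–13:00, 18:00–18:30.
Carlos ∩ Oren ∩ Diego ∩ Noor ∩ Grace: 11:30–12:00, 18:00–18:30.
Restricted to 10:30–17:00: 11:30–12:00.
Total common minutes: 30.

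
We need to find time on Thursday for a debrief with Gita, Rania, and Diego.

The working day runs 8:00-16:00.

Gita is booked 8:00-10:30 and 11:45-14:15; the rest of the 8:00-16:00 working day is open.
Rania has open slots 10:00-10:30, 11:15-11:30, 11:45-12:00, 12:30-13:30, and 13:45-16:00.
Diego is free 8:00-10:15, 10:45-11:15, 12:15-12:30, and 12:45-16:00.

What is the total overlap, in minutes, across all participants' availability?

Gita free within 08:00–16:00: 10:30–11:45, 14:15–16:00.
Gita ∩ Rania: 11:15–11:30, 14:15–16:00.
Gita ∩ Rania ∩ Diego: 14:15–16:00.
Total common minutes: 105.

105 minutes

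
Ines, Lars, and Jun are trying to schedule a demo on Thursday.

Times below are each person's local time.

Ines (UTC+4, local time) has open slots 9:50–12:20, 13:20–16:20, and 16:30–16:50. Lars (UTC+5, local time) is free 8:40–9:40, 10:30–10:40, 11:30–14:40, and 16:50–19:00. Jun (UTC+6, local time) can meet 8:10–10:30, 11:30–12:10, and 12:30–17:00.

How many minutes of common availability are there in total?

Ines → UTC: 05:50–08:20, 09:20–12:20, 12:30–12:50.
Lars → UTC: 03:40–04:40, 05:30–05:40, 06:30–09:40, 11:50–14:00.
Jun → UTC: 02:10–04:30, 05:30–06:10, 06:30–11:00.
Ines ∩ Lars: 06:30–08:20, 09:20–09:40, 11:50–12:20, 12:30–12:50.
Ines ∩ Lars ∩ Jun: 06:30–08:20, 09:20–09:40.
Total common minutes: 110 + 20 = 130.

130 minutes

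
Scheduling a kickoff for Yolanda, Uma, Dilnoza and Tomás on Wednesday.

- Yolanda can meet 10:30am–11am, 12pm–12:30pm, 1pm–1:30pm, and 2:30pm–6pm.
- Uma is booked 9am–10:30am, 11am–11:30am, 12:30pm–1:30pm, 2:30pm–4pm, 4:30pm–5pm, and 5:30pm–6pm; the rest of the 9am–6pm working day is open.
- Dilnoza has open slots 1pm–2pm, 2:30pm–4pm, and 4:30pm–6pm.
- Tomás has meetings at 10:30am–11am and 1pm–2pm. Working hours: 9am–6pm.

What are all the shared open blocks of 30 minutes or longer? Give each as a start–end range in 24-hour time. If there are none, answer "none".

17:00–17:30

Uma free within 09:00–18:00: 10:30–11:00, 11:30–12:30, 13:30–14:30, 16:00–16:30, 17:00–17:30.
Tomás free within 09:00–18:00: 09:00–10:30, 11:00–13:00, 14:00–18:00.
Yolanda ∩ Uma: 10:30–11:00, 12:00–12:30, 16:00–16:30, 17:00–17:30.
Yolanda ∩ Uma ∩ Dilnoza: 17:00–17:30.
Yolanda ∩ Uma ∩ Dilnoza ∩ Tomás: 17:00–17:30.
Windows ≥ 30 min: 17:00–17:30.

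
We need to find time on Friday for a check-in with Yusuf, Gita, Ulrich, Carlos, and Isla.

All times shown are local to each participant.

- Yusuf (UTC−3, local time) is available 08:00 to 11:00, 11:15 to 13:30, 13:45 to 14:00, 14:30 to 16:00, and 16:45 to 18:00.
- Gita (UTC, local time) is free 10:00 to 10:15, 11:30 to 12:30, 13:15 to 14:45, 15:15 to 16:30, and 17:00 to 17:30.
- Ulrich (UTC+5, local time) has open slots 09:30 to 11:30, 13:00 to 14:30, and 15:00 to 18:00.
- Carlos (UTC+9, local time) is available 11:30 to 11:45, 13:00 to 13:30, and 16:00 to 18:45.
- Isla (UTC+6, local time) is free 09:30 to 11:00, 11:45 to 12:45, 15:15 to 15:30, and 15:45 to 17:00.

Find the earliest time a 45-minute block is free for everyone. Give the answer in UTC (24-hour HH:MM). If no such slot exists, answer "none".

none

Yusuf → UTC: 11:00–14:00, 14:15–16:30, 16:45–17:00, 17:30–19:00, 19:45–21:00.
Gita → UTC: 10:00–10:15, 11:30–12:30, 13:15–14:45, 15:15–16:30, 17:00–17:30.
Ulrich → UTC: 04:30–06:30, 08:00–09:30, 10:00–13:00.
Carlos → UTC: 02:30–02:45, 04:00–04:30, 07:00–09:45.
Isla → UTC: 03:30–05:00, 05:45–06:45, 09:15–09:30, 09:45–11:00.
Yusuf ∩ Gita: 11:30–12:30, 13:15–14:00, 14:15–14:45, 15:15–16:30.
Yusuf ∩ Gita ∩ Ulrich: 11:30–12:30.
Yusuf ∩ Gita ∩ Ulrich ∩ Carlos: (none).
Yusuf ∩ Gita ∩ Ulrich ∩ Carlos ∩ Isla: (none).
Windows ≥ 45 min: (none).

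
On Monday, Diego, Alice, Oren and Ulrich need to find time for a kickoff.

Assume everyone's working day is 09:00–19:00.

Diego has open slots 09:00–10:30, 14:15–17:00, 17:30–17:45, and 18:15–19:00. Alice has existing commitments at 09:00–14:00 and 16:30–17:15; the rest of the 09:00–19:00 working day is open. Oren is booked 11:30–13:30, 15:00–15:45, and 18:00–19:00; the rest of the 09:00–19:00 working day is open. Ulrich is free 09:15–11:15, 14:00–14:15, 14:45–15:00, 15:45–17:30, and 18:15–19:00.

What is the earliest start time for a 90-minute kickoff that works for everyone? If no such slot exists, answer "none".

none

Alice free within 09:00–19:00: 14:00–16:30, 17:15–19:00.
Oren free within 09:00–19:00: 09:00–11:30, 13:30–15:00, 15:45–18:00.
Diego ∩ Alice: 14:15–16:30, 17:30–17:45, 18:15–19:00.
Diego ∩ Alice ∩ Oren: 14:15–15:00, 15:45–16:30, 17:30–17:45.
Diego ∩ Alice ∩ Oren ∩ Ulrich: 14:45–15:00, 15:45–16:30.
Windows ≥ 90 min: (none).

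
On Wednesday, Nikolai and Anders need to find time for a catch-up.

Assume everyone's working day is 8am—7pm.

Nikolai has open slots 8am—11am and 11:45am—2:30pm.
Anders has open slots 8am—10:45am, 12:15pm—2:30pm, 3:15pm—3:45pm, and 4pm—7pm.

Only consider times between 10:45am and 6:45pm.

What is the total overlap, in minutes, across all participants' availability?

135 minutes

Nikolai ∩ Anders: 08:00–10:45, 12:15–14:30.
Restricted to 10:45–18:45: 12:15–14:30.
Total common minutes: 135.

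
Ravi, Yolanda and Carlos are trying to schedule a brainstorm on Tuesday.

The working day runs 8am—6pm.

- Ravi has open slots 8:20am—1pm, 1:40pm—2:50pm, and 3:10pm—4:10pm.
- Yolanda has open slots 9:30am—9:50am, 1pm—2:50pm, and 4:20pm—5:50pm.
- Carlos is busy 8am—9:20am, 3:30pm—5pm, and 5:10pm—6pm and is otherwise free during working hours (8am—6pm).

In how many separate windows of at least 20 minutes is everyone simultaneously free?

Carlos free within 08:00–18:00: 09:20–15:30, 17:00–17:10.
Ravi ∩ Yolanda: 09:30–09:50, 13:40–14:50.
Ravi ∩ Yolanda ∩ Carlos: 09:30–09:50, 13:40–14:50.
Windows ≥ 20 min: 09:30–09:50, 13:40–14:50.
That's 2 windows.

2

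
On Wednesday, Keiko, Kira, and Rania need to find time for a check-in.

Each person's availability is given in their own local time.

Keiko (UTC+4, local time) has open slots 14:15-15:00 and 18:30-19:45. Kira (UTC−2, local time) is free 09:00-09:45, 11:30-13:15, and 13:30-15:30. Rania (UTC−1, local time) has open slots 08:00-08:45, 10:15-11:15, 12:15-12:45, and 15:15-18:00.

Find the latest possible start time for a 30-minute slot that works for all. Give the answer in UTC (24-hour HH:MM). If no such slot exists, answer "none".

none

Keiko → UTC: 10:15–11:00, 14:30–15:45.
Kira → UTC: 11:00–11:45, 13:30–15:15, 15:30–17:30.
Rania → UTC: 09:00–09:45, 11:15–12:15, 13:15–13:45, 16:15–19:00.
Keiko ∩ Kira: 14:30–15:15, 15:30–15:45.
Keiko ∩ Kira ∩ Rania: (none).
Windows ≥ 30 min: (none).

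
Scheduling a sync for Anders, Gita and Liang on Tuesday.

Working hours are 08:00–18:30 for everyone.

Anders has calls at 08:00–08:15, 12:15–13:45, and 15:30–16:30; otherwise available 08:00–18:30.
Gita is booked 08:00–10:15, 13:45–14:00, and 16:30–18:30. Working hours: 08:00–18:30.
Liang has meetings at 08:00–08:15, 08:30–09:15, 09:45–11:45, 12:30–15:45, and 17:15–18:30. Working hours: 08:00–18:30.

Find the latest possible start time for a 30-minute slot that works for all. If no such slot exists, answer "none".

Anders free within 08:00–18:30: 08:15–12:15, 13:45–15:30, 16:30–18:30.
Gita free within 08:00–18:30: 10:15–13:45, 14:00–16:30.
Liang free within 08:00–18:30: 08:15–08:30, 09:15–09:45, 11:45–12:30, 15:45–17:15.
Anders ∩ Gita: 10:15–12:15, 14:00–15:30.
Anders ∩ Gita ∩ Liang: 11:45–12:15.
Windows ≥ 30 min: 11:45–12:15.
Latest start in the last window 11:45–12:15 is 12:15 − 30 min = 11:45.

11:45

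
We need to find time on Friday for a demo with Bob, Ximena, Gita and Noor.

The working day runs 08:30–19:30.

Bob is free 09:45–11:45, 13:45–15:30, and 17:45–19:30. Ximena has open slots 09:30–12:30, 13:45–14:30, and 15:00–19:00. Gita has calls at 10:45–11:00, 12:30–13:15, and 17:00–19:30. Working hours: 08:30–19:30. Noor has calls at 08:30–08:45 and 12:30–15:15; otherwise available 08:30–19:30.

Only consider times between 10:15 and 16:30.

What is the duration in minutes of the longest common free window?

Gita free within 08:30–19:30: 08:30–10:45, 11:00–12:30, 13:15–17:00.
Noor free within 08:30–19:30: 08:45–12:30, 15:15–19:30.
Bob ∩ Ximena: 09:45–11:45, 13:45–14:30, 15:00–15:30, 17:45–19:00.
Bob ∩ Ximena ∩ Gita: 09:45–10:45, 11:00–11:45, 13:45–14:30, 15:00–15:30.
Bob ∩ Ximena ∩ Gita ∩ Noor: 09:45–10:45, 11:00–11:45, 15:15–15:30.
Restricted to 10:15–16:30: 10:15–10:45, 11:00–11:45, 15:15–15:30.
Common window lengths: 30, 45, 15 min; longest is 45.

45 minutes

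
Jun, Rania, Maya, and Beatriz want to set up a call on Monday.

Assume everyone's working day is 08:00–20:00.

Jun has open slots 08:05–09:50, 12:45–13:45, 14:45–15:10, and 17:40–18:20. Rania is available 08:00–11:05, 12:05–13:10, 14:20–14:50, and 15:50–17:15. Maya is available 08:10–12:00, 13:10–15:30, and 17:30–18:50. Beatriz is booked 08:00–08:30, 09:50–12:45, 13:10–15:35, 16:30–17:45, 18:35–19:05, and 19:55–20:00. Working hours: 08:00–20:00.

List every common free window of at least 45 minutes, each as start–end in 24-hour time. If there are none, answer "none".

08:30–09:50

Beatriz free within 08:00–20:00: 08:30–09:50, 12:45–13:10, 15:35–16:30, 17:45–18:35, 19:05–19:55.
Jun ∩ Rania: 08:05–09:50, 12:45–13:10, 14:45–14:50.
Jun ∩ Rania ∩ Maya: 08:10–09:50, 14:45–14:50.
Jun ∩ Rania ∩ Maya ∩ Beatriz: 08:30–09:50.
Windows ≥ 45 min: 08:30–09:50.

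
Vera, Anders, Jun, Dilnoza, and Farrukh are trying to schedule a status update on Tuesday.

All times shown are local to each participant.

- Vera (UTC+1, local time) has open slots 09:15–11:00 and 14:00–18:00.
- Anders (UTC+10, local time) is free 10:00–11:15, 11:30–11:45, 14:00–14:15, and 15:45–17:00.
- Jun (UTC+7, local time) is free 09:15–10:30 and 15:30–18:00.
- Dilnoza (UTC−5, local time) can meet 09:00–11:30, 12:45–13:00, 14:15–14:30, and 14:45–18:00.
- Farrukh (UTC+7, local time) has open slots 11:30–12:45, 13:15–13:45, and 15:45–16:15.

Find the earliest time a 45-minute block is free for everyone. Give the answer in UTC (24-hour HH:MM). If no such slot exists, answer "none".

none

Vera → UTC: 08:15–10:00, 13:00–17:00.
Anders → UTC: 00:00–01:15, 01:30–01:45, 04:00–04:15, 05:45–07:00.
Jun → UTC: 02:15–03:30, 08:30–11:00.
Dilnoza → UTC: 14:00–16:30, 17:45–18:00, 19:15–19:30, 19:45–23:00.
Farrukh → UTC: 04:30–05:45, 06:15–06:45, 08:45–09:15.
Vera ∩ Anders: (none).
Vera ∩ Anders ∩ Jun: (none).
Vera ∩ Anders ∩ Jun ∩ Dilnoza: (none).
Vera ∩ Anders ∩ Jun ∩ Dilnoza ∩ Farrukh: (none).
Windows ≥ 45 min: (none).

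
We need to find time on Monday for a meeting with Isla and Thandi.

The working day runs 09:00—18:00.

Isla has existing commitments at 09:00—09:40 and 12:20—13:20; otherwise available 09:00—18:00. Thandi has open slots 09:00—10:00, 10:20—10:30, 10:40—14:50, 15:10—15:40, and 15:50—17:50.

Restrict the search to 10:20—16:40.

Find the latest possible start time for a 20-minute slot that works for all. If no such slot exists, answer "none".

Isla free within 09:00–18:00: 09:40–12:20, 13:20–18:00.
Isla ∩ Thandi: 09:40–10:00, 10:20–10:30, 10:40–12:20, 13:20–14:50, 15:10–15:40, 15:50–17:50.
Restricted to 10:20–16:40: 10:20–10:30, 10:40–12:20, 13:20–14:50, 15:10–15:40, 15:50–16:40.
Windows ≥ 20 min: 10:40–12:20, 13:20–14:50, 15:10–15:40, 15:50–16:40.
Latest start in the last window 15:50–16:40 is 16:40 − 20 min = 16:20.

16:20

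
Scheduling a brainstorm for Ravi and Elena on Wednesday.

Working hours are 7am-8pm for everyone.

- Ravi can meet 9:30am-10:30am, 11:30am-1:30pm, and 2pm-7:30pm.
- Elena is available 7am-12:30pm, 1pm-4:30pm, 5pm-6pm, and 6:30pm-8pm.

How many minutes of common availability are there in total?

Ravi ∩ Elena: 09:30–10:30, 11:30–12:30, 13:00–13:30, 14:00–16:30, 17:00–18:00, 18:30–19:30.
Total common minutes: 60 + 60 + 30 + 150 + 60 + 60 = 420.

420 minutes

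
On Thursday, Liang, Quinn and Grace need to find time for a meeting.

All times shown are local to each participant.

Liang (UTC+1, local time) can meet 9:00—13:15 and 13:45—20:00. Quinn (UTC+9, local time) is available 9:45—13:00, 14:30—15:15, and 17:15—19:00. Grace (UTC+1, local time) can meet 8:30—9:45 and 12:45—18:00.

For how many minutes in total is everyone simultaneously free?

30 minutes

Liang → UTC: 08:00–12:15, 12:45–19:00.
Quinn → UTC: 00:45–04:00, 05:30–06:15, 08:15–10:00.
Grace → UTC: 07:30–08:45, 11:45–17:00.
Liang ∩ Quinn: 08:15–10:00.
Liang ∩ Quinn ∩ Grace: 08:15–08:45.
Total common minutes: 30.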